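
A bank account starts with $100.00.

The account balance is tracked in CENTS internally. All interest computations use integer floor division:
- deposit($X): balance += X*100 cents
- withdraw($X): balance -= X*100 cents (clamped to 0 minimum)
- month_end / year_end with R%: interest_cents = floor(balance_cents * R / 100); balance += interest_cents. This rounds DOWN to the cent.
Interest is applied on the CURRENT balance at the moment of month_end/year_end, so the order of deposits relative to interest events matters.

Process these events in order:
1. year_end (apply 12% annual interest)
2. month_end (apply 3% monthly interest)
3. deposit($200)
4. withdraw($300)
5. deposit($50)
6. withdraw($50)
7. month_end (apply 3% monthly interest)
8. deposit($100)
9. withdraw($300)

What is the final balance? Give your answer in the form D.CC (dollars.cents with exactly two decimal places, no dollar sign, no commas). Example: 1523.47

Answer: 0.00

Derivation:
After 1 (year_end (apply 12% annual interest)): balance=$112.00 total_interest=$12.00
After 2 (month_end (apply 3% monthly interest)): balance=$115.36 total_interest=$15.36
After 3 (deposit($200)): balance=$315.36 total_interest=$15.36
After 4 (withdraw($300)): balance=$15.36 total_interest=$15.36
After 5 (deposit($50)): balance=$65.36 total_interest=$15.36
After 6 (withdraw($50)): balance=$15.36 total_interest=$15.36
After 7 (month_end (apply 3% monthly interest)): balance=$15.82 total_interest=$15.82
After 8 (deposit($100)): balance=$115.82 total_interest=$15.82
After 9 (withdraw($300)): balance=$0.00 total_interest=$15.82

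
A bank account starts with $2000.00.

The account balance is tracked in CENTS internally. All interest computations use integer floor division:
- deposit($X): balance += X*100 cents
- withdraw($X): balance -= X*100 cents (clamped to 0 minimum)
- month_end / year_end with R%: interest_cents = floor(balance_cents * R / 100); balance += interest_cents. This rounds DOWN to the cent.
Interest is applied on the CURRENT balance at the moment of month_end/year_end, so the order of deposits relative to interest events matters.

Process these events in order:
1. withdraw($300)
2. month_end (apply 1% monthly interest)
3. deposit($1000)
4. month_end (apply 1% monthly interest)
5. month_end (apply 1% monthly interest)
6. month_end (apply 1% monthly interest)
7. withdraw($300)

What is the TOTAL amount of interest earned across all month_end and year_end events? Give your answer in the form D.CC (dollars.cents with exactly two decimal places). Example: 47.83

Answer: 99.32

Derivation:
After 1 (withdraw($300)): balance=$1700.00 total_interest=$0.00
After 2 (month_end (apply 1% monthly interest)): balance=$1717.00 total_interest=$17.00
After 3 (deposit($1000)): balance=$2717.00 total_interest=$17.00
After 4 (month_end (apply 1% monthly interest)): balance=$2744.17 total_interest=$44.17
After 5 (month_end (apply 1% monthly interest)): balance=$2771.61 total_interest=$71.61
After 6 (month_end (apply 1% monthly interest)): balance=$2799.32 total_interest=$99.32
After 7 (withdraw($300)): balance=$2499.32 total_interest=$99.32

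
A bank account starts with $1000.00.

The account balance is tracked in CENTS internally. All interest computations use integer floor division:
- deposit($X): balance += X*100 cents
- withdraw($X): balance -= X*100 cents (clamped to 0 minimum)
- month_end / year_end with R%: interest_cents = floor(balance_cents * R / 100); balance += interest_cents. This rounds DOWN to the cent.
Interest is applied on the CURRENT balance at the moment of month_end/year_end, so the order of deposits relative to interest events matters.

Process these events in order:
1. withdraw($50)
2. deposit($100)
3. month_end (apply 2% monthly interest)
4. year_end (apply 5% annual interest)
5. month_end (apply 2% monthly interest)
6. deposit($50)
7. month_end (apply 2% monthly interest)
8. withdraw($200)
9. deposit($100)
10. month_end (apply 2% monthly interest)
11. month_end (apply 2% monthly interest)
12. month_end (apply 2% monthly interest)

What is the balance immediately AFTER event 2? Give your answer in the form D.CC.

Answer: 1050.00

Derivation:
After 1 (withdraw($50)): balance=$950.00 total_interest=$0.00
After 2 (deposit($100)): balance=$1050.00 total_interest=$0.00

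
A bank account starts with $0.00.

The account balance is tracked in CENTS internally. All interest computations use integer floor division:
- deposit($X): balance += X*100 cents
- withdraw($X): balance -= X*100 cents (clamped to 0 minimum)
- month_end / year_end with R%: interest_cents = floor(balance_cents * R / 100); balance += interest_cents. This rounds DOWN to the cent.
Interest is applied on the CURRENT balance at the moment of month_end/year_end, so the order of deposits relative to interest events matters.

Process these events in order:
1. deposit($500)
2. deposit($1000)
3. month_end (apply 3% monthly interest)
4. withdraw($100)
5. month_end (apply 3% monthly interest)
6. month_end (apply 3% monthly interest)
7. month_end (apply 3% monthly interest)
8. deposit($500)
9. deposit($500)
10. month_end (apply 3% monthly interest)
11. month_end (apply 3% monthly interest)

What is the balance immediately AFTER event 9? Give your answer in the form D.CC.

Answer: 2578.99

Derivation:
After 1 (deposit($500)): balance=$500.00 total_interest=$0.00
After 2 (deposit($1000)): balance=$1500.00 total_interest=$0.00
After 3 (month_end (apply 3% monthly interest)): balance=$1545.00 total_interest=$45.00
After 4 (withdraw($100)): balance=$1445.00 total_interest=$45.00
After 5 (month_end (apply 3% monthly interest)): balance=$1488.35 total_interest=$88.35
After 6 (month_end (apply 3% monthly interest)): balance=$1533.00 total_interest=$133.00
After 7 (month_end (apply 3% monthly interest)): balance=$1578.99 total_interest=$178.99
After 8 (deposit($500)): balance=$2078.99 total_interest=$178.99
After 9 (deposit($500)): balance=$2578.99 total_interest=$178.99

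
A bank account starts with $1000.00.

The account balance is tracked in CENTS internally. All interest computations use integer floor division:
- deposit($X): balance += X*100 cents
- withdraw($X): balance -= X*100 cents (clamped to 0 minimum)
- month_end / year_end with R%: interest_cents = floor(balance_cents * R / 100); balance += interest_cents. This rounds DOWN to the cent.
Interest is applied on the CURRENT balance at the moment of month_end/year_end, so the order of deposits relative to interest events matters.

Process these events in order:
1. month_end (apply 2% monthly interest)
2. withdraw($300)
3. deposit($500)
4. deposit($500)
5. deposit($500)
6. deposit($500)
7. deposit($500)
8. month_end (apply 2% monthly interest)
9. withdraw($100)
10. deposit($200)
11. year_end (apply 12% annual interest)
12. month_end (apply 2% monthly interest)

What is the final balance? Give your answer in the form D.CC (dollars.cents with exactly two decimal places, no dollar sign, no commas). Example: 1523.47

After 1 (month_end (apply 2% monthly interest)): balance=$1020.00 total_interest=$20.00
After 2 (withdraw($300)): balance=$720.00 total_interest=$20.00
After 3 (deposit($500)): balance=$1220.00 total_interest=$20.00
After 4 (deposit($500)): balance=$1720.00 total_interest=$20.00
After 5 (deposit($500)): balance=$2220.00 total_interest=$20.00
After 6 (deposit($500)): balance=$2720.00 total_interest=$20.00
After 7 (deposit($500)): balance=$3220.00 total_interest=$20.00
After 8 (month_end (apply 2% monthly interest)): balance=$3284.40 total_interest=$84.40
After 9 (withdraw($100)): balance=$3184.40 total_interest=$84.40
After 10 (deposit($200)): balance=$3384.40 total_interest=$84.40
After 11 (year_end (apply 12% annual interest)): balance=$3790.52 total_interest=$490.52
After 12 (month_end (apply 2% monthly interest)): balance=$3866.33 total_interest=$566.33

Answer: 3866.33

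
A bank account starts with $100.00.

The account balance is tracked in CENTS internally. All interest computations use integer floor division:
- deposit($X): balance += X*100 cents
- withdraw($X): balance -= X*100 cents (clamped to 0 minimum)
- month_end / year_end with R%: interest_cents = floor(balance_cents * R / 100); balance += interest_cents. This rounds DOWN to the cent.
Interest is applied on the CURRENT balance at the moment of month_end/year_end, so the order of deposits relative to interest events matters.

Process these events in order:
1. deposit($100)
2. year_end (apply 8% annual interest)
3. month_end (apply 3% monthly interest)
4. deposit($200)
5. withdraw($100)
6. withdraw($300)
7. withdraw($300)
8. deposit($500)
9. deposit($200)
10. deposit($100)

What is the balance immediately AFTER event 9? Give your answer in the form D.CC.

After 1 (deposit($100)): balance=$200.00 total_interest=$0.00
After 2 (year_end (apply 8% annual interest)): balance=$216.00 total_interest=$16.00
After 3 (month_end (apply 3% monthly interest)): balance=$222.48 total_interest=$22.48
After 4 (deposit($200)): balance=$422.48 total_interest=$22.48
After 5 (withdraw($100)): balance=$322.48 total_interest=$22.48
After 6 (withdraw($300)): balance=$22.48 total_interest=$22.48
After 7 (withdraw($300)): balance=$0.00 total_interest=$22.48
After 8 (deposit($500)): balance=$500.00 total_interest=$22.48
After 9 (deposit($200)): balance=$700.00 total_interest=$22.48

Answer: 700.00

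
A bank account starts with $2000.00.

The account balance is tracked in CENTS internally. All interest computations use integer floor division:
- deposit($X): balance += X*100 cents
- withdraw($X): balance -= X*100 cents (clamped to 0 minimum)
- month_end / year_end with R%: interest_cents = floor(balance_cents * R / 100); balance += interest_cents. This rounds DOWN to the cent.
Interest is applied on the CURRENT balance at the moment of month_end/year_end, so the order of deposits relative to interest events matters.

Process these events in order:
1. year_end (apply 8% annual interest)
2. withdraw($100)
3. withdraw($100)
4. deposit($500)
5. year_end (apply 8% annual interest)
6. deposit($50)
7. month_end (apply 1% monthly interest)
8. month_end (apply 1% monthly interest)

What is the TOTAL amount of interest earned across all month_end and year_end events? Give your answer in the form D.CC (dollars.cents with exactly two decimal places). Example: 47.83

Answer: 411.19

Derivation:
After 1 (year_end (apply 8% annual interest)): balance=$2160.00 total_interest=$160.00
After 2 (withdraw($100)): balance=$2060.00 total_interest=$160.00
After 3 (withdraw($100)): balance=$1960.00 total_interest=$160.00
After 4 (deposit($500)): balance=$2460.00 total_interest=$160.00
After 5 (year_end (apply 8% annual interest)): balance=$2656.80 total_interest=$356.80
After 6 (deposit($50)): balance=$2706.80 total_interest=$356.80
After 7 (month_end (apply 1% monthly interest)): balance=$2733.86 total_interest=$383.86
After 8 (month_end (apply 1% monthly interest)): balance=$2761.19 total_interest=$411.19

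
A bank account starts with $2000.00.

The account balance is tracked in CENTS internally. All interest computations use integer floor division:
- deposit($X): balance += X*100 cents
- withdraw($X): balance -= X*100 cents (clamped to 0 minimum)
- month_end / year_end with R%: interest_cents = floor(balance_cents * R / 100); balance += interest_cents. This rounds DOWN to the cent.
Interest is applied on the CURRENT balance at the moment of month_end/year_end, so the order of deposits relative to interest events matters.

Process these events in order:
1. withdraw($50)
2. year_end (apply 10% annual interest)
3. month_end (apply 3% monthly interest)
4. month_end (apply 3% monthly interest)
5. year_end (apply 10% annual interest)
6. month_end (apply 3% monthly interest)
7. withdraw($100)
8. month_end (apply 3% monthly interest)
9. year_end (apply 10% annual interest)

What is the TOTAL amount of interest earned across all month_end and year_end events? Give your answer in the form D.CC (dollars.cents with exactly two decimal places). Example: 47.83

Answer: 957.88

Derivation:
After 1 (withdraw($50)): balance=$1950.00 total_interest=$0.00
After 2 (year_end (apply 10% annual interest)): balance=$2145.00 total_interest=$195.00
After 3 (month_end (apply 3% monthly interest)): balance=$2209.35 total_interest=$259.35
After 4 (month_end (apply 3% monthly interest)): balance=$2275.63 total_interest=$325.63
After 5 (year_end (apply 10% annual interest)): balance=$2503.19 total_interest=$553.19
After 6 (month_end (apply 3% monthly interest)): balance=$2578.28 total_interest=$628.28
After 7 (withdraw($100)): balance=$2478.28 total_interest=$628.28
After 8 (month_end (apply 3% monthly interest)): balance=$2552.62 total_interest=$702.62
After 9 (year_end (apply 10% annual interest)): balance=$2807.88 total_interest=$957.88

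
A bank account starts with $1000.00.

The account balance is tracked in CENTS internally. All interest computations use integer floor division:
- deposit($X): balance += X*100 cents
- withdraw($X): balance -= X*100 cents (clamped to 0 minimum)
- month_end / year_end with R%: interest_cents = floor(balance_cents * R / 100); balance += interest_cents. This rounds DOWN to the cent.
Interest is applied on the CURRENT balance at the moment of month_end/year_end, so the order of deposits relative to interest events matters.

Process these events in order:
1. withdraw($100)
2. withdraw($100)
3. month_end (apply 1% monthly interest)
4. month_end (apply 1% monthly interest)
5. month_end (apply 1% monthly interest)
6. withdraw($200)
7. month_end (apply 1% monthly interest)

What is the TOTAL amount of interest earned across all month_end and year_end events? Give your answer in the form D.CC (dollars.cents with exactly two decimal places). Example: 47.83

Answer: 30.48

Derivation:
After 1 (withdraw($100)): balance=$900.00 total_interest=$0.00
After 2 (withdraw($100)): balance=$800.00 total_interest=$0.00
After 3 (month_end (apply 1% monthly interest)): balance=$808.00 total_interest=$8.00
After 4 (month_end (apply 1% monthly interest)): balance=$816.08 total_interest=$16.08
After 5 (month_end (apply 1% monthly interest)): balance=$824.24 total_interest=$24.24
After 6 (withdraw($200)): balance=$624.24 total_interest=$24.24
After 7 (month_end (apply 1% monthly interest)): balance=$630.48 total_interest=$30.48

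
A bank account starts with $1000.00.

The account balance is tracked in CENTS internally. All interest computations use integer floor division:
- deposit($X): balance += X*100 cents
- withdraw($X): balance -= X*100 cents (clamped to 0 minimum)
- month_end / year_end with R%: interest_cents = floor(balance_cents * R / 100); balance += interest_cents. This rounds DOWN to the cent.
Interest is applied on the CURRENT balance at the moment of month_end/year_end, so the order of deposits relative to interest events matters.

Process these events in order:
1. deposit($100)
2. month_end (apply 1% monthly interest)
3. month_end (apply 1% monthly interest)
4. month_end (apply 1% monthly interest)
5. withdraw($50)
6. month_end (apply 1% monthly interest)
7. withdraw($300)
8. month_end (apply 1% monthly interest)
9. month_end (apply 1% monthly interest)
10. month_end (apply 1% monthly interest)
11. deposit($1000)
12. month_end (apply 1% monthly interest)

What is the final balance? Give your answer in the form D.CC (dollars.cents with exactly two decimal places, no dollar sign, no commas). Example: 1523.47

Answer: 1836.40

Derivation:
After 1 (deposit($100)): balance=$1100.00 total_interest=$0.00
After 2 (month_end (apply 1% monthly interest)): balance=$1111.00 total_interest=$11.00
After 3 (month_end (apply 1% monthly interest)): balance=$1122.11 total_interest=$22.11
After 4 (month_end (apply 1% monthly interest)): balance=$1133.33 total_interest=$33.33
After 5 (withdraw($50)): balance=$1083.33 total_interest=$33.33
After 6 (month_end (apply 1% monthly interest)): balance=$1094.16 total_interest=$44.16
After 7 (withdraw($300)): balance=$794.16 total_interest=$44.16
After 8 (month_end (apply 1% monthly interest)): balance=$802.10 total_interest=$52.10
After 9 (month_end (apply 1% monthly interest)): balance=$810.12 total_interest=$60.12
After 10 (month_end (apply 1% monthly interest)): balance=$818.22 total_interest=$68.22
After 11 (deposit($1000)): balance=$1818.22 total_interest=$68.22
After 12 (month_end (apply 1% monthly interest)): balance=$1836.40 total_interest=$86.40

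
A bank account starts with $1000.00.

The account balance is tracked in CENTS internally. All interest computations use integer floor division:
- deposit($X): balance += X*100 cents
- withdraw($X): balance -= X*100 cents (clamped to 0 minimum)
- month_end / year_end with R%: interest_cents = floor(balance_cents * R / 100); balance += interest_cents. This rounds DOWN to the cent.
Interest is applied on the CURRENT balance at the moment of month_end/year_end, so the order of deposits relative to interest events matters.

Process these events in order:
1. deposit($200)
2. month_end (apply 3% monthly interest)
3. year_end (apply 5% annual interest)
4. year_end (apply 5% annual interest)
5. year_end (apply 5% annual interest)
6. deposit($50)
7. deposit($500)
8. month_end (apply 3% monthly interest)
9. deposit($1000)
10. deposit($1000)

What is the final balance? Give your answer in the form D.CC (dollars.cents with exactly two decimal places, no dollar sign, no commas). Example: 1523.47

After 1 (deposit($200)): balance=$1200.00 total_interest=$0.00
After 2 (month_end (apply 3% monthly interest)): balance=$1236.00 total_interest=$36.00
After 3 (year_end (apply 5% annual interest)): balance=$1297.80 total_interest=$97.80
After 4 (year_end (apply 5% annual interest)): balance=$1362.69 total_interest=$162.69
After 5 (year_end (apply 5% annual interest)): balance=$1430.82 total_interest=$230.82
After 6 (deposit($50)): balance=$1480.82 total_interest=$230.82
After 7 (deposit($500)): balance=$1980.82 total_interest=$230.82
After 8 (month_end (apply 3% monthly interest)): balance=$2040.24 total_interest=$290.24
After 9 (deposit($1000)): balance=$3040.24 total_interest=$290.24
After 10 (deposit($1000)): balance=$4040.24 total_interest=$290.24

Answer: 4040.24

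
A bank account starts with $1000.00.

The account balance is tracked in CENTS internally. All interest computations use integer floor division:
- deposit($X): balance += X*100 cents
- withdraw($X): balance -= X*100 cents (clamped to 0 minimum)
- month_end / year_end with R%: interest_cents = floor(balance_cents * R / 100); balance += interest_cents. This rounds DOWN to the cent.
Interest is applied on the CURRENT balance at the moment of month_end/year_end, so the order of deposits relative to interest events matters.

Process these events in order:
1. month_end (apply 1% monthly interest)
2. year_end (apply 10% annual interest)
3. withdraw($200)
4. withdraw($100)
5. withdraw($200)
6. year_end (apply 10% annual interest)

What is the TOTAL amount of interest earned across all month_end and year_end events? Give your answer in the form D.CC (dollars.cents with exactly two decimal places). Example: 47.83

Answer: 172.10

Derivation:
After 1 (month_end (apply 1% monthly interest)): balance=$1010.00 total_interest=$10.00
After 2 (year_end (apply 10% annual interest)): balance=$1111.00 total_interest=$111.00
After 3 (withdraw($200)): balance=$911.00 total_interest=$111.00
After 4 (withdraw($100)): balance=$811.00 total_interest=$111.00
After 5 (withdraw($200)): balance=$611.00 total_interest=$111.00
After 6 (year_end (apply 10% annual interest)): balance=$672.10 total_interest=$172.10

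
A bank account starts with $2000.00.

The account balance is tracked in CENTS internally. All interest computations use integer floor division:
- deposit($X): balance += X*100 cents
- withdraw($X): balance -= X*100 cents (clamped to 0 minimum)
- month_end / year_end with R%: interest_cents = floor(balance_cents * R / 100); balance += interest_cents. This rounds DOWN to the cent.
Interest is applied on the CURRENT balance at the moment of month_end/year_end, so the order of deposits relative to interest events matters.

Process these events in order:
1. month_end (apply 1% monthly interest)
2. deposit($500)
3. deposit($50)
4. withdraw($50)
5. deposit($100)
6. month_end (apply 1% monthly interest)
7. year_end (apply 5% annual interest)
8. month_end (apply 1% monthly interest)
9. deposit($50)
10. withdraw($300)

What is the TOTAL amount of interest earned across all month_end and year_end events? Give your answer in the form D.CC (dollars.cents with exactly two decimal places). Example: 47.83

Answer: 206.29

Derivation:
After 1 (month_end (apply 1% monthly interest)): balance=$2020.00 total_interest=$20.00
After 2 (deposit($500)): balance=$2520.00 total_interest=$20.00
After 3 (deposit($50)): balance=$2570.00 total_interest=$20.00
After 4 (withdraw($50)): balance=$2520.00 total_interest=$20.00
After 5 (deposit($100)): balance=$2620.00 total_interest=$20.00
After 6 (month_end (apply 1% monthly interest)): balance=$2646.20 total_interest=$46.20
After 7 (year_end (apply 5% annual interest)): balance=$2778.51 total_interest=$178.51
After 8 (month_end (apply 1% monthly interest)): balance=$2806.29 total_interest=$206.29
After 9 (deposit($50)): balance=$2856.29 total_interest=$206.29
After 10 (withdraw($300)): balance=$2556.29 total_interest=$206.29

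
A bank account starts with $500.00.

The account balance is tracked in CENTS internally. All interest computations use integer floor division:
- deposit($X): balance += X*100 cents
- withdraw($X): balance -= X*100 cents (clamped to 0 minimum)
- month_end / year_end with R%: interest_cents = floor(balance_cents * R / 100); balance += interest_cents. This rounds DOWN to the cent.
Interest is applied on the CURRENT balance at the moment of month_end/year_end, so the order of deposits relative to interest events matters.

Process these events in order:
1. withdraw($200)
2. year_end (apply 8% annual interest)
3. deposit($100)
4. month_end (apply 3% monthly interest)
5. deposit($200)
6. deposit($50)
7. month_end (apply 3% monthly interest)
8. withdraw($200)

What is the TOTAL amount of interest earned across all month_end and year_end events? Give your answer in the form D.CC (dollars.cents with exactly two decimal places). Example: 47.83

After 1 (withdraw($200)): balance=$300.00 total_interest=$0.00
After 2 (year_end (apply 8% annual interest)): balance=$324.00 total_interest=$24.00
After 3 (deposit($100)): balance=$424.00 total_interest=$24.00
After 4 (month_end (apply 3% monthly interest)): balance=$436.72 total_interest=$36.72
After 5 (deposit($200)): balance=$636.72 total_interest=$36.72
After 6 (deposit($50)): balance=$686.72 total_interest=$36.72
After 7 (month_end (apply 3% monthly interest)): balance=$707.32 total_interest=$57.32
After 8 (withdraw($200)): balance=$507.32 total_interest=$57.32

Answer: 57.32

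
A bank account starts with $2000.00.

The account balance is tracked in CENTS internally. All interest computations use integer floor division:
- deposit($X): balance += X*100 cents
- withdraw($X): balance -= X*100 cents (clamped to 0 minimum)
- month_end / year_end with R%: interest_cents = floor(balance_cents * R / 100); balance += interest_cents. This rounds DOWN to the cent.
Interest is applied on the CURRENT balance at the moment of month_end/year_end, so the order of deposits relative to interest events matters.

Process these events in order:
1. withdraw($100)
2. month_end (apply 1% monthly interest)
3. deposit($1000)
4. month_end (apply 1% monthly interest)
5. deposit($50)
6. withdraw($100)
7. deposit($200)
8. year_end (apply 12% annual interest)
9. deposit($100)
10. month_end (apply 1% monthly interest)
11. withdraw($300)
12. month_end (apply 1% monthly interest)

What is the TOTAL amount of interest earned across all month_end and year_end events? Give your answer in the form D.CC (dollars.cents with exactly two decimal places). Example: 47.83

Answer: 488.71

Derivation:
After 1 (withdraw($100)): balance=$1900.00 total_interest=$0.00
After 2 (month_end (apply 1% monthly interest)): balance=$1919.00 total_interest=$19.00
After 3 (deposit($1000)): balance=$2919.00 total_interest=$19.00
After 4 (month_end (apply 1% monthly interest)): balance=$2948.19 total_interest=$48.19
After 5 (deposit($50)): balance=$2998.19 total_interest=$48.19
After 6 (withdraw($100)): balance=$2898.19 total_interest=$48.19
After 7 (deposit($200)): balance=$3098.19 total_interest=$48.19
After 8 (year_end (apply 12% annual interest)): balance=$3469.97 total_interest=$419.97
After 9 (deposit($100)): balance=$3569.97 total_interest=$419.97
After 10 (month_end (apply 1% monthly interest)): balance=$3605.66 total_interest=$455.66
After 11 (withdraw($300)): balance=$3305.66 total_interest=$455.66
After 12 (month_end (apply 1% monthly interest)): balance=$3338.71 total_interest=$488.71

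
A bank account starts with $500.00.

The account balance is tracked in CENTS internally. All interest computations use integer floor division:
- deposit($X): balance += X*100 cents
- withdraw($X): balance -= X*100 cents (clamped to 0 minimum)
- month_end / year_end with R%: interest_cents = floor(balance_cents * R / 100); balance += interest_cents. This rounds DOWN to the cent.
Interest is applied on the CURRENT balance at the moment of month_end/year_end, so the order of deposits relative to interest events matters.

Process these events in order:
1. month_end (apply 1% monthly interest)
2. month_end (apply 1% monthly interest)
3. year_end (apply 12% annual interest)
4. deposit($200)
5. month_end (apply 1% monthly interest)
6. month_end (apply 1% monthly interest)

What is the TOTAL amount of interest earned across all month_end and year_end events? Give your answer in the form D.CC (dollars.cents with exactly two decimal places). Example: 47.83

Answer: 86.74

Derivation:
After 1 (month_end (apply 1% monthly interest)): balance=$505.00 total_interest=$5.00
After 2 (month_end (apply 1% monthly interest)): balance=$510.05 total_interest=$10.05
After 3 (year_end (apply 12% annual interest)): balance=$571.25 total_interest=$71.25
After 4 (deposit($200)): balance=$771.25 total_interest=$71.25
After 5 (month_end (apply 1% monthly interest)): balance=$778.96 total_interest=$78.96
After 6 (month_end (apply 1% monthly interest)): balance=$786.74 total_interest=$86.74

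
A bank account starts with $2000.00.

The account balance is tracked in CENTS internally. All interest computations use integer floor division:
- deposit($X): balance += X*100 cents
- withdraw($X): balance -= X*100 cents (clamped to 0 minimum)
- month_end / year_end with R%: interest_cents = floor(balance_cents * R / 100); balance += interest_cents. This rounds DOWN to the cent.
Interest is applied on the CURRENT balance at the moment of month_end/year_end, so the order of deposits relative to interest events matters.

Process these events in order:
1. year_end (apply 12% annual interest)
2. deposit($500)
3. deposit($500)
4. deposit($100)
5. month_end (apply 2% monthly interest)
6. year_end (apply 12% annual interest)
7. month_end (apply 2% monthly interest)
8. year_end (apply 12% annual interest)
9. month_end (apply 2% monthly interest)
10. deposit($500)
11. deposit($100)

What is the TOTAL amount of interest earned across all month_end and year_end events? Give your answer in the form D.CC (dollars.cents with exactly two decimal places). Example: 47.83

After 1 (year_end (apply 12% annual interest)): balance=$2240.00 total_interest=$240.00
After 2 (deposit($500)): balance=$2740.00 total_interest=$240.00
After 3 (deposit($500)): balance=$3240.00 total_interest=$240.00
After 4 (deposit($100)): balance=$3340.00 total_interest=$240.00
After 5 (month_end (apply 2% monthly interest)): balance=$3406.80 total_interest=$306.80
After 6 (year_end (apply 12% annual interest)): balance=$3815.61 total_interest=$715.61
After 7 (month_end (apply 2% monthly interest)): balance=$3891.92 total_interest=$791.92
After 8 (year_end (apply 12% annual interest)): balance=$4358.95 total_interest=$1258.95
After 9 (month_end (apply 2% monthly interest)): balance=$4446.12 total_interest=$1346.12
After 10 (deposit($500)): balance=$4946.12 total_interest=$1346.12
After 11 (deposit($100)): balance=$5046.12 total_interest=$1346.12

Answer: 1346.12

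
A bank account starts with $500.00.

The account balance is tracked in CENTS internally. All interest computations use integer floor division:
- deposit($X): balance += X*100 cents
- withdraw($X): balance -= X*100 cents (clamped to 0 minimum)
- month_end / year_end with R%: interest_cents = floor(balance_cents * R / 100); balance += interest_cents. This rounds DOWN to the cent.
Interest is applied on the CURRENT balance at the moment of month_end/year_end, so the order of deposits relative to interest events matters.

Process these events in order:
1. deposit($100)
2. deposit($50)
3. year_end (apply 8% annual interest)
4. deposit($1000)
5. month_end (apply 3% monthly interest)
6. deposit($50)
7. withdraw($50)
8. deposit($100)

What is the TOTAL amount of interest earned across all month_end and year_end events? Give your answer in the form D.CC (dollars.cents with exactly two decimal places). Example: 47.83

Answer: 103.06

Derivation:
After 1 (deposit($100)): balance=$600.00 total_interest=$0.00
After 2 (deposit($50)): balance=$650.00 total_interest=$0.00
After 3 (year_end (apply 8% annual interest)): balance=$702.00 total_interest=$52.00
After 4 (deposit($1000)): balance=$1702.00 total_interest=$52.00
After 5 (month_end (apply 3% monthly interest)): balance=$1753.06 total_interest=$103.06
After 6 (deposit($50)): balance=$1803.06 total_interest=$103.06
After 7 (withdraw($50)): balance=$1753.06 total_interest=$103.06
After 8 (deposit($100)): balance=$1853.06 total_interest=$103.06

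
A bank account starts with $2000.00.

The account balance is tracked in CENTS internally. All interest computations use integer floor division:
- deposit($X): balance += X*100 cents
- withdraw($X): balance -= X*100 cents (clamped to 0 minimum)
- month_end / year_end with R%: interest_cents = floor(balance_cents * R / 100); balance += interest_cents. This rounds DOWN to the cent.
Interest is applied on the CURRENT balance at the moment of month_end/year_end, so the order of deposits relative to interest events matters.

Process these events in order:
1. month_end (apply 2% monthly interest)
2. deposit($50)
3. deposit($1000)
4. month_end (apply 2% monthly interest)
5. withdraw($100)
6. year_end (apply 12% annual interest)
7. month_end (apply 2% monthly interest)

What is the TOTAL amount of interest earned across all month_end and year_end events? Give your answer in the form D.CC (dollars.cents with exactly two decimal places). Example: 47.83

Answer: 536.37

Derivation:
After 1 (month_end (apply 2% monthly interest)): balance=$2040.00 total_interest=$40.00
After 2 (deposit($50)): balance=$2090.00 total_interest=$40.00
After 3 (deposit($1000)): balance=$3090.00 total_interest=$40.00
After 4 (month_end (apply 2% monthly interest)): balance=$3151.80 total_interest=$101.80
After 5 (withdraw($100)): balance=$3051.80 total_interest=$101.80
After 6 (year_end (apply 12% annual interest)): balance=$3418.01 total_interest=$468.01
After 7 (month_end (apply 2% monthly interest)): balance=$3486.37 total_interest=$536.37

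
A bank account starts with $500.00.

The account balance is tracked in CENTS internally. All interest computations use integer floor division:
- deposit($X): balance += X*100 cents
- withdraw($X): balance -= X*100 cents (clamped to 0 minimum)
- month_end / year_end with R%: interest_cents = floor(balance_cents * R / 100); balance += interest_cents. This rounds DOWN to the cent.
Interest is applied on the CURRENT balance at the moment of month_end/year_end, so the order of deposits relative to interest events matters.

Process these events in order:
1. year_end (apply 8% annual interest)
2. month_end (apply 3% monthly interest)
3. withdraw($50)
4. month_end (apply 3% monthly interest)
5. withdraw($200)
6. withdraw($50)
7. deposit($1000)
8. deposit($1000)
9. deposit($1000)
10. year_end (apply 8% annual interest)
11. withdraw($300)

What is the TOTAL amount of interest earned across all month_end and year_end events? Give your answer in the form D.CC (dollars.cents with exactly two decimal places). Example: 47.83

After 1 (year_end (apply 8% annual interest)): balance=$540.00 total_interest=$40.00
After 2 (month_end (apply 3% monthly interest)): balance=$556.20 total_interest=$56.20
After 3 (withdraw($50)): balance=$506.20 total_interest=$56.20
After 4 (month_end (apply 3% monthly interest)): balance=$521.38 total_interest=$71.38
After 5 (withdraw($200)): balance=$321.38 total_interest=$71.38
After 6 (withdraw($50)): balance=$271.38 total_interest=$71.38
After 7 (deposit($1000)): balance=$1271.38 total_interest=$71.38
After 8 (deposit($1000)): balance=$2271.38 total_interest=$71.38
After 9 (deposit($1000)): balance=$3271.38 total_interest=$71.38
After 10 (year_end (apply 8% annual interest)): balance=$3533.09 total_interest=$333.09
After 11 (withdraw($300)): balance=$3233.09 total_interest=$333.09

Answer: 333.09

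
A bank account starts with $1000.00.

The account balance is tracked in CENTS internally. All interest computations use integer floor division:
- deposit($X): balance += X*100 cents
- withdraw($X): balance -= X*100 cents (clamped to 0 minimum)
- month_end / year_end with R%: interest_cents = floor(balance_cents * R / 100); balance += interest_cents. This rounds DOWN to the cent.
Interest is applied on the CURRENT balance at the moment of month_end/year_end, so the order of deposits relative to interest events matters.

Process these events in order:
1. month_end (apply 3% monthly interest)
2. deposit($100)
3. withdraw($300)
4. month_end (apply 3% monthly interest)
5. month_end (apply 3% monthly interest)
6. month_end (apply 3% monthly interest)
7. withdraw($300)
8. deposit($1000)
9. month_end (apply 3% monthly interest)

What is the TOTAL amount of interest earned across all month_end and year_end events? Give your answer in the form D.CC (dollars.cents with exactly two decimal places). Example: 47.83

After 1 (month_end (apply 3% monthly interest)): balance=$1030.00 total_interest=$30.00
After 2 (deposit($100)): balance=$1130.00 total_interest=$30.00
After 3 (withdraw($300)): balance=$830.00 total_interest=$30.00
After 4 (month_end (apply 3% monthly interest)): balance=$854.90 total_interest=$54.90
After 5 (month_end (apply 3% monthly interest)): balance=$880.54 total_interest=$80.54
After 6 (month_end (apply 3% monthly interest)): balance=$906.95 total_interest=$106.95
After 7 (withdraw($300)): balance=$606.95 total_interest=$106.95
After 8 (deposit($1000)): balance=$1606.95 total_interest=$106.95
After 9 (month_end (apply 3% monthly interest)): balance=$1655.15 total_interest=$155.15

Answer: 155.15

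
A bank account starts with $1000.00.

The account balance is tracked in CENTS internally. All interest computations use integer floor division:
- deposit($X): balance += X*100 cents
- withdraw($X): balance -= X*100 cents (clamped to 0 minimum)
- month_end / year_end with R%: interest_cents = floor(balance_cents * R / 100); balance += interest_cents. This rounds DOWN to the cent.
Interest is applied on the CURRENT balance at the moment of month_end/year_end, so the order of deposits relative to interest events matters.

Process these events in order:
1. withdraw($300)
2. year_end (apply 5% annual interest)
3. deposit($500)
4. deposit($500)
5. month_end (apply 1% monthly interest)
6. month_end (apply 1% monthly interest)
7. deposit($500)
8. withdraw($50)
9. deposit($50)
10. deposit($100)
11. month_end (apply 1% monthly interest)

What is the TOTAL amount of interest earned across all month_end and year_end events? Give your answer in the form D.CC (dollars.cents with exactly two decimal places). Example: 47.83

Answer: 93.56

Derivation:
After 1 (withdraw($300)): balance=$700.00 total_interest=$0.00
After 2 (year_end (apply 5% annual interest)): balance=$735.00 total_interest=$35.00
After 3 (deposit($500)): balance=$1235.00 total_interest=$35.00
After 4 (deposit($500)): balance=$1735.00 total_interest=$35.00
After 5 (month_end (apply 1% monthly interest)): balance=$1752.35 total_interest=$52.35
After 6 (month_end (apply 1% monthly interest)): balance=$1769.87 total_interest=$69.87
After 7 (deposit($500)): balance=$2269.87 total_interest=$69.87
After 8 (withdraw($50)): balance=$2219.87 total_interest=$69.87
After 9 (deposit($50)): balance=$2269.87 total_interest=$69.87
After 10 (deposit($100)): balance=$2369.87 total_interest=$69.87
After 11 (month_end (apply 1% monthly interest)): balance=$2393.56 total_interest=$93.56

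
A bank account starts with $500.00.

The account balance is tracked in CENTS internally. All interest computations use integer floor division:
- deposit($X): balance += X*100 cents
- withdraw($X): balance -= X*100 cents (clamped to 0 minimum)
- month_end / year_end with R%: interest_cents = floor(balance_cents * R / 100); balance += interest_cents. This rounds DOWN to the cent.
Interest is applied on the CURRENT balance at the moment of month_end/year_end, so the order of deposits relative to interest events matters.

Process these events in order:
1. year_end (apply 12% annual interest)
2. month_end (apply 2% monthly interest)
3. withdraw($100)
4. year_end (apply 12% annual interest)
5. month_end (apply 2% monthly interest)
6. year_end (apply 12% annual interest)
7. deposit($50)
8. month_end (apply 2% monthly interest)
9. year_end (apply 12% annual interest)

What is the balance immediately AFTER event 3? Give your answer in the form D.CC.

After 1 (year_end (apply 12% annual interest)): balance=$560.00 total_interest=$60.00
After 2 (month_end (apply 2% monthly interest)): balance=$571.20 total_interest=$71.20
After 3 (withdraw($100)): balance=$471.20 total_interest=$71.20

Answer: 471.20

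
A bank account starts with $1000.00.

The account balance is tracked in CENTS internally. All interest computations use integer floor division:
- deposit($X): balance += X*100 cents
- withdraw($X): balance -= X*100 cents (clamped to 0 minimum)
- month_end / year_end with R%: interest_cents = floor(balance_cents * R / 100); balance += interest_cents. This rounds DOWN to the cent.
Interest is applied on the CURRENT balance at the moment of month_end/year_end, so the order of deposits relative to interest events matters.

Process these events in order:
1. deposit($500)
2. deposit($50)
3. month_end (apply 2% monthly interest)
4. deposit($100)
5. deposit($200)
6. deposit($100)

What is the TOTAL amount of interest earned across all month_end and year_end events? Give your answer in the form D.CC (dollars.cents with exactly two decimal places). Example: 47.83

After 1 (deposit($500)): balance=$1500.00 total_interest=$0.00
After 2 (deposit($50)): balance=$1550.00 total_interest=$0.00
After 3 (month_end (apply 2% monthly interest)): balance=$1581.00 total_interest=$31.00
After 4 (deposit($100)): balance=$1681.00 total_interest=$31.00
After 5 (deposit($200)): balance=$1881.00 total_interest=$31.00
After 6 (deposit($100)): balance=$1981.00 total_interest=$31.00

Answer: 31.00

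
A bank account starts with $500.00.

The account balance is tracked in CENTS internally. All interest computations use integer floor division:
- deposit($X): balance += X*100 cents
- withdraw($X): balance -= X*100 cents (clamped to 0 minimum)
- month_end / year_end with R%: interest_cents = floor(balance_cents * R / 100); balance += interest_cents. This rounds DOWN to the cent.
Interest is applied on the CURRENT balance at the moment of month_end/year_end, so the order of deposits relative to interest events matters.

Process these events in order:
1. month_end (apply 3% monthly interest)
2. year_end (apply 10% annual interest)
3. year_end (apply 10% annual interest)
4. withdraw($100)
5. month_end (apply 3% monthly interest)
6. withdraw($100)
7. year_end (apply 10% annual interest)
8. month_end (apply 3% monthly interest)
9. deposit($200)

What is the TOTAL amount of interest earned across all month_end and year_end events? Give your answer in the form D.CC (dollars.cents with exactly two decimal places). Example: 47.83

Answer: 197.20

Derivation:
After 1 (month_end (apply 3% monthly interest)): balance=$515.00 total_interest=$15.00
After 2 (year_end (apply 10% annual interest)): balance=$566.50 total_interest=$66.50
After 3 (year_end (apply 10% annual interest)): balance=$623.15 total_interest=$123.15
After 4 (withdraw($100)): balance=$523.15 total_interest=$123.15
After 5 (month_end (apply 3% monthly interest)): balance=$538.84 total_interest=$138.84
After 6 (withdraw($100)): balance=$438.84 total_interest=$138.84
After 7 (year_end (apply 10% annual interest)): balance=$482.72 total_interest=$182.72
After 8 (month_end (apply 3% monthly interest)): balance=$497.20 total_interest=$197.20
After 9 (deposit($200)): balance=$697.20 total_interest=$197.20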